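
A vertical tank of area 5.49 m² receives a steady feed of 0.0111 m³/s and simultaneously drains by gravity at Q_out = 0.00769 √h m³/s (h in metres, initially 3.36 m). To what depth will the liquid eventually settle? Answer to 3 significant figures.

2.08 m

Mass balance (ρ constant): A dh/dt = Q_in − 0.00769 √h. At steady state dh/dt = 0:
Q_in = 0.00769 √h_ss ⇒ √h_ss = 0.0111/0.00769 = 1.4434.
h_ss = 1.4434² = 2.0835 m. (Since h₀ = 3.36 m > h_ss, the level will fall toward this value.)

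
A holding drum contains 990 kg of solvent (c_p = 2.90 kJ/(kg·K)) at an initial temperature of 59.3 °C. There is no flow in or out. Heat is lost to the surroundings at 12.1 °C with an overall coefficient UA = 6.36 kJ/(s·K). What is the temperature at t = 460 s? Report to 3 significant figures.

29.1 °C

First-law balance (no shaft work): M c_p dT/dt = −UA(T − T_amb).
dT/dt = (T_ss − T)/τ with T_ss = T_amb = 12.100 °C, τ = M c_p/UA = 990·2.90/6.36 = 451.42 s.
This is linear first-order; T(t) = T_ss + (T₀ − T_ss) e^(−t/τ).
T(460) = 12.100 + (47.200)·0.36095 = 29.137 °C.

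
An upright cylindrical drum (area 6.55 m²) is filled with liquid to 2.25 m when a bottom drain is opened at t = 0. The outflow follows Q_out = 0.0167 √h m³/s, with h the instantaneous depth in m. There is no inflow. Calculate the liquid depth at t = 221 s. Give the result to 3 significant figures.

1.48 m

Unsteady balance on liquid volume: A dh/dt = −0.0167 √h.
Separate and integrate: 2(√h − √h₀) = −(0.0167/A) t.
√h = √2.25 − 0.0167·221/(2·6.55) = 1.5000 − 0.28173 = 1.2183.
h = 1.2183² = 1.4842 m.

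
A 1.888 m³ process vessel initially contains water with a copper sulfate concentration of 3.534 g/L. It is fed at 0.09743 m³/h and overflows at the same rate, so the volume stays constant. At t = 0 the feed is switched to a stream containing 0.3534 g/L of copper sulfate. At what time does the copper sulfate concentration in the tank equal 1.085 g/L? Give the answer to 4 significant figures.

28.48 h

Transient balance on the dissolved component: V dC/dt = Q(C_in − C), so τ = V/Q = 19.3780 h.
C(t) = C_in + (C₀ − C_in) e^(−t/τ). Set C = 1.085 and solve for t:
e^(−t/τ) = (C − C_in)/(C₀ − C_in) = (1.085 − 0.3534)/(3.534 − 0.3534) = 0.230019
t = −τ ln(…) = 19.3780 × 1.46959 = 28.4778 h.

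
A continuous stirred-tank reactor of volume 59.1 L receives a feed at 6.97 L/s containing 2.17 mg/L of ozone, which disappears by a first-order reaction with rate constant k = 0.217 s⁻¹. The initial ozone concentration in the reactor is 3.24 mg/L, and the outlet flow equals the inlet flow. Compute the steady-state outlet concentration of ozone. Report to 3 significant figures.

V dC/dt = Q(C_in − C) − k V C.
Steady state (dC/dt = 0): C_ss = Q C_in/(Q + kV) = C_in/(1 + kV/Q).
C_ss = 6.97·2.17/(6.97 + 0.217·59.1) = 15.125/19.795 = 0.76409 mg/L.

0.764 mg/L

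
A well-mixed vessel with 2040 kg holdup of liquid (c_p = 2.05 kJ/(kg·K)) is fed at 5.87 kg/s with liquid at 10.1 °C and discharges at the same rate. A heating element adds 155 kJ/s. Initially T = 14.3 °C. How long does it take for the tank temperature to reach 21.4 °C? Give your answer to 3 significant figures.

M c_p dT/dt = ṁ c_p (T_in − T) + Q̇.
τ = M/ṁ = 347.53 s; T_ss = T_in + Q̇/(ṁ c_p) = 22.981 °C.
T(t) = T_ss + (T₀ − T_ss) e^(−t/τ). Set T = 21.4:
e^(−t/τ) = (21.4 − 22.981)/(14.3 − 22.981) = 0.18209
t = −347.53 · ln(0.18209) = 591.92 s.

592 s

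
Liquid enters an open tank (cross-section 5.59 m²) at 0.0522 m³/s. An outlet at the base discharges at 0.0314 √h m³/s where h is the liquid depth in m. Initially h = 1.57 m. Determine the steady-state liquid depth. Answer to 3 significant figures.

Volume balance on the tank: A dh/dt = Q_in − 0.0314 √h. At steady state dh/dt = 0:
Q_in = 0.0314 √h_ss ⇒ √h_ss = 0.0522/0.0314 = 1.6624.
h_ss = 1.6624² = 2.7636 m. (Since h₀ = 1.57 m < h_ss, the level will rise toward this value.)

2.76 m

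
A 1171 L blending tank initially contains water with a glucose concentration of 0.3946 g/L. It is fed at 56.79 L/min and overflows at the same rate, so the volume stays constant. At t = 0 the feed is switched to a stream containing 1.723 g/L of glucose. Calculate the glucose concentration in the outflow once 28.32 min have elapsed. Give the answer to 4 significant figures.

Accumulation = in − out for the solute gives V dC/dt = Q(C_in − C).
Time constant τ = V/Q = 1171/56.79 = 20.6198 min.
This is linear first-order; C(t) = C_in + (C₀ − C_in) e^(−t/τ).
C(28.32) = 1.723 + (0.3946 − 1.723)·e^(−28.32/20.6198) = 1.723 + (-1.32840)·0.253236 = 1.38660 g/L.

1.387 g/L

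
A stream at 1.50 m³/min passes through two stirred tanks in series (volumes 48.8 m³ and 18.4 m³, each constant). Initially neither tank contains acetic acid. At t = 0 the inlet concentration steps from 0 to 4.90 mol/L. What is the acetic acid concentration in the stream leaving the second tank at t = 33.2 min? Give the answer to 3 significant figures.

Species balance on tank i: dCᵢ/dt = (Cᵢ₋₁ − Cᵢ)/τᵢ with τᵢ = Vᵢ/Q.
τ₁ = 48.8/1.50 = 32.533 min; τ₂ = 18.4/1.50 = 12.267 min.
Tank 1: C₁ = C_in(1 − e^(−t/τ₁)). Tank 2 (τ₁ ≠ τ₂): C₂ = C_in[1 − (τ₁ e^(−t/τ₁) − τ₂ e^(−t/τ₂))/(τ₁ − τ₂)].
At t = 33.2: e^(−t/τ₁) = 0.36042, e^(−t/τ₂) = 0.066769.
C₂ = 4.90·[1 − (32.533·0.36042 − 12.267·0.066769)/(20.267)] = 4.90·0.46185 = 2.2631 mol/L.

2.26 mol/L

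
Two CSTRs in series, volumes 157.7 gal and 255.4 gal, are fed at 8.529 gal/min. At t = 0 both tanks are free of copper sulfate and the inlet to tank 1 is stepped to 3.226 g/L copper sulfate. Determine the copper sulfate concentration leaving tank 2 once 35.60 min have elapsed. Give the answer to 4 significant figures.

Each tank obeys Vᵢ dCᵢ/dt = Q(Cᵢ₋₁ − Cᵢ), so τᵢ = Vᵢ/Q.
τ₁ = 157.7/8.529 = 18.4899 min; τ₂ = 255.4/8.529 = 29.9449 min.
Tank 1: C₁ = C_in(1 − e^(−t/τ₁)). Tank 2 (τ₁ ≠ τ₂): C₂ = C_in[1 − (τ₁ e^(−t/τ₁) − τ₂ e^(−t/τ₂))/(τ₁ − τ₂)].
At t = 35.60: e^(−t/τ₁) = 0.145820, e^(−t/τ₂) = 0.304571.
C₂ = 3.226·[1 − (18.4899·0.145820 − 29.9449·0.304571)/(-11.4550)] = 3.226·0.439185 = 1.41681 g/L.

1.417 g/L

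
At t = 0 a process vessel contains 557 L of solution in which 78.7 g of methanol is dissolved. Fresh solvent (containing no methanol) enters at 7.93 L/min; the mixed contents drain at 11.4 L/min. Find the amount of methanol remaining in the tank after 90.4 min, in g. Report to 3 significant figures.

Total volume: dV/dt = Q_in − Q_out = -3.4700 L/min, so V(t) = 557 − 3.4700 t and V(90.4) = 243.31 L.
No methanol enters, so dm/dt = −Q_out · (m/V).
dm/m = −Q_out dt/(V₀ − 3.4700 t); integrating gives ln(m/m₀) = −(Q_out/(Q_in−Q_out)) ln(V/V₀).
m = m₀ (V₀/V)^(Q_out/(Q_in−Q_out)) = 78.7 × (557/243.31)^(-3.2853) = 5.1794 g.

5.18 g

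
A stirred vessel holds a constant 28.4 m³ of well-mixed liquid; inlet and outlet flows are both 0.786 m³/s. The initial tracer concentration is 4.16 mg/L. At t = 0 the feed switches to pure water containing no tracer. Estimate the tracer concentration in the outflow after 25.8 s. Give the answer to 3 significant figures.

Accumulation = in − out for the solute gives V dC/dt = Q(C_in − C).
Rewrite as dC/dt + C/τ = C_in/τ, τ = V/Q = 36.132 s.
Integrating: C(t) = C_in + (C₀ − C_in) e^(−t/τ).
C(25.8) = 0 + (4.16 − 0)·e^(−25.8/36.132) = 0 + (4.1600)·0.48966 = 2.0370 mg/L.

2.04 mg/L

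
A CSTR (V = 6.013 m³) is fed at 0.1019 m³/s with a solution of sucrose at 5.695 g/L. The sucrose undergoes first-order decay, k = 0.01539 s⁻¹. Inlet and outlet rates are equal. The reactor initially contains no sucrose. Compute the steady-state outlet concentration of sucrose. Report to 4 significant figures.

2.985 g/L

Accumulation = in − out − consumed: V dC/dt = Q C_in − Q C − k V C.
Steady state (dC/dt = 0): C_ss = Q C_in/(Q + kV) = C_in/(1 + kV/Q).
C_ss = 0.1019·5.695/(0.1019 + 0.01539·6.013) = 0.580321/0.194440 = 2.98457 g/L.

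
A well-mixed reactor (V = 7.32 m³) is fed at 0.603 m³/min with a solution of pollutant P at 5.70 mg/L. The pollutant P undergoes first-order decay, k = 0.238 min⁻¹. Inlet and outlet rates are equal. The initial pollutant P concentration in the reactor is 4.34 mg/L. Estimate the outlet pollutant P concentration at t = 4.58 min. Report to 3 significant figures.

2.13 mg/L

Species balance: V dC/dt = Q C_in − Q C − k V C.
This is linear with rate a = Q/V + k = 0.32038 min⁻¹.
C_ss = Q C_in/(Q + kV) = 1.4656 mg/L; C(t) = C_ss + (C₀ − C_ss) e^(−a t).
C(4.58) = 1.4656 + (2.8744)·e^(−0.32038·4.58) = 1.4656 + (2.8744)·0.23054 = 2.1283 mg/L.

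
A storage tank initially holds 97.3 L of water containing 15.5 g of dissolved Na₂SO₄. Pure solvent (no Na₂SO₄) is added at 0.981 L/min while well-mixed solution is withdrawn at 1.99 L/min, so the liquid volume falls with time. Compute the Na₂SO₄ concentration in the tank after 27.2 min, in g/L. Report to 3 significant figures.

0.115 g/L

Total volume: dV/dt = Q_in − Q_out = -1.0090 L/min, so V(t) = 97.3 − 1.0090 t and V(27.2) = 69.855 L.
Species balance (pure solvent in): dm/dt = −Q_out · m/V(t).
Separate: dm/m = −Q_out dt/V(t) ⇒ ln(m/m₀) = −(Q_out/(Q_in−Q_out)) ln(V/V₀).
m = m₀ (V₀/V)^(Q_out/(Q_in−Q_out)) = 15.5 × (97.3/69.855)^(-1.9722) = 8.0630 g.
C = m/V = 8.0630/69.855 = 0.11542 g/L.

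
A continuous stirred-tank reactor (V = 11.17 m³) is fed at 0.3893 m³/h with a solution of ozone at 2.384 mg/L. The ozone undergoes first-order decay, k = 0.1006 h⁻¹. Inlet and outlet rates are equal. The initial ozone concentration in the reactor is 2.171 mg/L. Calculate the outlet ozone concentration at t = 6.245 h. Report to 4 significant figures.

Accumulation = in − out − consumed: V dC/dt = Q C_in − Q C − k V C.
This is linear with rate a = Q/V + k = 0.135452 h⁻¹.
C_ss = Q C_in/(Q + kV) = 0.613410 mg/L; C(t) = C_ss + (C₀ − C_ss) e^(−a t).
C(6.245) = 0.613410 + (1.55759)·e^(−0.135452·6.245) = 0.613410 + (1.55759)·0.429171 = 1.28188 mg/L.

1.282 mg/L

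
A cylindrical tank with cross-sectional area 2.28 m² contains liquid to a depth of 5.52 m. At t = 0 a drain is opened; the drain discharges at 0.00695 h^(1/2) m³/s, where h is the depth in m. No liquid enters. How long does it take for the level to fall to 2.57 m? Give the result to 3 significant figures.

490 s

A dh/dt = −Q_out = −0.00695 √h.
Separate and integrate: 2(√h − √h₀) = −(0.00695/A) t.
t = 2A(√h₀ − √h)/0.00695 = 2·2.28·(√5.52 − √2.57)/0.00695
  = 4.5600 × (2.3495 − 1.6031) / 0.00695 = 489.69 s.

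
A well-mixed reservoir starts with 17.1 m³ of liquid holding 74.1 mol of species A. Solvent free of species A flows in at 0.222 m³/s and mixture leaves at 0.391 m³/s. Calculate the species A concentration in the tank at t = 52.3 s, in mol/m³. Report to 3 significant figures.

Let m(t) be the amount of species A. Volume: V(t) = V₀ + (Q_in − Q_out) t = 17.1 − 0.16900 t; V(52.3) = 8.2613 m³.
No species A enters, so dm/dt = −Q_out · (m/V).
Separate: dm/m = −Q_out dt/V(t) ⇒ ln(m/m₀) = −(Q_out/(Q_in−Q_out)) ln(V/V₀).
m = m₀ (V₀/V)^(Q_out/(Q_in−Q_out)) = 74.1 × (17.1/8.2613)^(-2.3136) = 13.767 mol.
C = m/V = 13.767/8.2613 = 1.6664 mol/m³.

1.67 mol/m³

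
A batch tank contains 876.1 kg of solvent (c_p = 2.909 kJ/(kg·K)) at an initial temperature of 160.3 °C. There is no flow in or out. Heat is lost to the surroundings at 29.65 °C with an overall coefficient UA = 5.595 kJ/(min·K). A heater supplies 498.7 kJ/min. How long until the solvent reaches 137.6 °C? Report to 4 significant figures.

360.5 min

Lumped-capacitance energy balance: M c_p dT/dt = UA(T_amb − T) + Q̇.
τ = M c_p/UA = 455.509 min; T_ss = T_amb + Q̇/UA = 29.65 + 498.7/5.595 = 118.783 °C.
T(t) = T_ss + (T₀ − T_ss)e^(−t/τ); set T = 137.6:
t = −τ ln[(T − T_ss)/(T₀ − T_ss)] = −455.509 · ln(0.453234) = 360.466 min.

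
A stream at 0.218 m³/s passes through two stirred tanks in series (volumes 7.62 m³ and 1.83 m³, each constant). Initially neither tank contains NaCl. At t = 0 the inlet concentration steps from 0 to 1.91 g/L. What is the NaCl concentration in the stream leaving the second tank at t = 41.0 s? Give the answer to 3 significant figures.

Species balance on tank i: dCᵢ/dt = (Cᵢ₋₁ − Cᵢ)/τᵢ with τᵢ = Vᵢ/Q.
τ₁ = 7.62/0.218 = 34.954 s; τ₂ = 1.83/0.218 = 8.3945 s.
Tank 1: C₁ = C_in(1 − e^(−t/τ₁)). Tank 2 (τ₁ ≠ τ₂): C₂ = C_in[1 − (τ₁ e^(−t/τ₁) − τ₂ e^(−t/τ₂))/(τ₁ − τ₂)].
At t = 41.0: e^(−t/τ₁) = 0.30945, e^(−t/τ₂) = 0.0075655.
C₂ = 1.91·[1 − (34.954·0.30945 − 8.3945·0.0075655)/(26.560)] = 1.91·0.59514 = 1.1367 g/L.

1.14 g/L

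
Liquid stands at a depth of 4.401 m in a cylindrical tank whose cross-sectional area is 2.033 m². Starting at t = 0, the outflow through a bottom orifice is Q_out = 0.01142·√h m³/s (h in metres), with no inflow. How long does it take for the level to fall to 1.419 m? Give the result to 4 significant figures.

322.8 s

A dh/dt = −Q_out = −0.01142 √h.
This is separable: 2 d(√h)/dt = −0.01142/A, so √h = √h₀ − (0.01142/(2A)) t.
t = 2A(√h₀ − √h)/0.01142 = 2·2.033·(√4.401 − √1.419)/0.01142
  = 4.06600 × (2.09786 − 1.19122) / 0.01142 = 322.801 s.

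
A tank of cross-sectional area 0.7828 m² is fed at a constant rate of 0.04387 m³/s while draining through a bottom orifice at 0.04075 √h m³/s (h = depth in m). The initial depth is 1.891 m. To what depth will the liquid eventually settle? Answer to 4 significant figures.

1.159 m

Level balance: A dh/dt = 0.04387 − 0.04075 √h. Setting dh/dt = 0:
Q_in = 0.04075 √h_ss ⇒ √h_ss = 0.04387/0.04075 = 1.07656.
h_ss = 1.07656² = 1.15899 m. (Since h₀ = 1.891 m > h_ss, the level will fall toward this value.)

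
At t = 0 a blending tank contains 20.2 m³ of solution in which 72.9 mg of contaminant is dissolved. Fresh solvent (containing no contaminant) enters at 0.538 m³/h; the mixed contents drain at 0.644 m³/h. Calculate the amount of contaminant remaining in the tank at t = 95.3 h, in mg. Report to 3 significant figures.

Let m(t) be the amount of contaminant. Volume: V(t) = V₀ + (Q_in − Q_out) t = 20.2 − 0.10600 t; V(95.3) = 10.098 m³.
No contaminant enters, so dm/dt = −Q_out · (m/V).
Separate: dm/m = −Q_out dt/V(t) ⇒ ln(m/m₀) = −(Q_out/(Q_in−Q_out)) ln(V/V₀).
m = m₀ (V₀/V)^(Q_out/(Q_in−Q_out)) = 72.9 × (20.2/10.098)^(-6.0755) = 1.0798 mg.

1.08 mg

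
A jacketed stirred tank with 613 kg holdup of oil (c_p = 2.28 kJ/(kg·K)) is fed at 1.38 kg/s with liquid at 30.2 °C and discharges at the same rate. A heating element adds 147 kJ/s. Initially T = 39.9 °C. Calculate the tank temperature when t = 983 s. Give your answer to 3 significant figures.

72.9 °C

M c_p dT/dt = ṁ c_p (T_in − T) + Q̇.
τ = M/ṁ = 444.20 s; T_ss = T_in + Q̇/(ṁ c_p) = 30.2 + 147/(1.38·2.28) = 76.920 °C.
T approaches T_ss exponentially: T(t) = T_ss + (T₀ − T_ss) e^(−t/τ).
T(983) = 76.920 + (-37.020)·e^(−983/444.20) = 76.920 + (-37.020)·0.10938 = 72.871 °C.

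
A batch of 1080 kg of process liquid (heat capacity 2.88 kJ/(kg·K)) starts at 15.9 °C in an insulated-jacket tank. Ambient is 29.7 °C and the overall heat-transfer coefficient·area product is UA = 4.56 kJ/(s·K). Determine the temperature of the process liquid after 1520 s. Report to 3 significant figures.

28.2 °C

Unsteady energy balance on the tank contents: M c_p dT/dt = −UA(T − T_amb).
dT/dt = (T_ss − T)/τ with T_ss = T_amb = 29.700 °C, τ = M c_p/UA = 1080·2.88/4.56 = 682.11 s.
This is linear first-order; T(t) = T_ss + (T₀ − T_ss) e^(−t/τ).
T(1520) = 29.700 + (-13.800)·0.10770 = 28.214 °C.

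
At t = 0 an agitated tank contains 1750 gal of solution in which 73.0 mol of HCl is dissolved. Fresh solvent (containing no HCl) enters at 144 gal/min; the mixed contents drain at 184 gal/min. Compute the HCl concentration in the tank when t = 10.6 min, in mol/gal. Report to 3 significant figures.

0.0154 mol/gal

Let m(t) be the amount of HCl. Volume: V(t) = V₀ + (Q_in − Q_out) t = 1750 − 40.000 t; V(10.6) = 1326.0 gal.
No HCl enters, so dm/dt = −Q_out · (m/V).
Separate: dm/m = −Q_out dt/V(t) ⇒ ln(m/m₀) = −(Q_out/(Q_in−Q_out)) ln(V/V₀).
m = m₀ (V₀/V)^(Q_out/(Q_in−Q_out)) = 73.0 × (1750/1326.0)^(-4.6000) = 20.373 mol.
C = m/V = 20.373/1326.0 = 0.015364 mol/gal.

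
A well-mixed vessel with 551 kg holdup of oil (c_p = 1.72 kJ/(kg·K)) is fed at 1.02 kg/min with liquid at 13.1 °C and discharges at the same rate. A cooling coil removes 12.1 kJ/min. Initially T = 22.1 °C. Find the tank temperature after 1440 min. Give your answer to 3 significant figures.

M c_p dT/dt = ṁ c_p (T_in − T) − Q̇.
τ = M/ṁ = 540.20 min; T_ss = T_in − Q̇/(ṁ c_p) = 13.1 − 12.1/(1.02·1.72) = 6.2031 °C.
Integrating: T(t) = T_ss + (T₀ − T_ss) e^(−t/τ).
T(1440) = 6.2031 + (15.897)·e^(−1440/540.20) = 6.2031 + (15.897)·0.069551 = 7.3087 °C.

7.31 °C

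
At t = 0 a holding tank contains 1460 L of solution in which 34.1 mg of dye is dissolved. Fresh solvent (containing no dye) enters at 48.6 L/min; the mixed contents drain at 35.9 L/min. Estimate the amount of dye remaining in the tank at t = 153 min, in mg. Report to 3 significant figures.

Total volume: dV/dt = Q_in − Q_out = 12.700 L/min, so V(t) = 1460 + 12.700 t and V(153) = 3403.1 L.
Solute balance: dm/dt = 0 − Q_out C = −Q_out m/V(t).
Separate: dm/m = −Q_out dt/V(t) ⇒ ln(m/m₀) = −(Q_out/(Q_in−Q_out)) ln(V/V₀).
m = m₀ (V₀/V)^(Q_out/(Q_in−Q_out)) = 34.1 × (1460/3403.1)^(2.8268) = 3.1178 mg.

3.12 mg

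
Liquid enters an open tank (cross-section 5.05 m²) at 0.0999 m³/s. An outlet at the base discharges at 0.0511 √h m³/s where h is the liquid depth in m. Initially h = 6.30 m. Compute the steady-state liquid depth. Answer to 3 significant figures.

3.82 m

Unsteady balance on liquid volume: A dh/dt = Q_in − 0.0511 √h. At steady state dh/dt = 0:
Q_in = 0.0511 √h_ss ⇒ √h_ss = 0.0999/0.0511 = 1.9550.
h_ss = 1.9550² = 3.8220 m. (Since h₀ = 6.30 m > h_ss, the level will fall toward this value.)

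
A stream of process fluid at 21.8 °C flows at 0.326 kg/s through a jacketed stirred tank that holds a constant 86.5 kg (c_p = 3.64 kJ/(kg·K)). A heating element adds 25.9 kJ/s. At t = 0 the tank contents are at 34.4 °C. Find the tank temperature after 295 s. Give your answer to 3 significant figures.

Unsteady energy balance on the tank contents: M c_p dT/dt = ṁ c_p (T_in − T) + 25.9.
τ = M/ṁ = 265.34 s; T_ss = T_in + Q̇/(ṁ c_p) = 21.8 + 25.9/(0.326·3.64) = 43.626 °C.
This is linear first-order; T(t) = T_ss + (T₀ − T_ss) e^(−t/τ).
T(295) = 43.626 + (-9.2263)·e^(−295/265.34) = 43.626 + (-9.2263)·0.32897 = 40.591 °C.

40.6 °C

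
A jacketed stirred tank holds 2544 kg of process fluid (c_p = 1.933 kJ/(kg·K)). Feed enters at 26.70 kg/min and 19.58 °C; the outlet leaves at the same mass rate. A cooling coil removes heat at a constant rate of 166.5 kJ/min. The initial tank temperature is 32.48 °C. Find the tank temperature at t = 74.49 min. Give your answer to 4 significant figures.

First-law balance (no shaft work): M c_p dT/dt = ṁ c_p (T_in − T) − 166.5.
Rearrange: dT/dt = (T_ss − T)/τ with τ = M/ṁ = 95.2809 min and T_ss = T_in − Q̇/(ṁ c_p) = 16.3539 °C.
T approaches T_ss exponentially: T(t) = T_ss + (T₀ − T_ss) e^(−t/τ).
T(74.49) = 16.3539 + (16.1261)·e^(−74.49/95.2809) = 16.3539 + (16.1261)·0.457585 = 23.7330 °C.

23.73 °C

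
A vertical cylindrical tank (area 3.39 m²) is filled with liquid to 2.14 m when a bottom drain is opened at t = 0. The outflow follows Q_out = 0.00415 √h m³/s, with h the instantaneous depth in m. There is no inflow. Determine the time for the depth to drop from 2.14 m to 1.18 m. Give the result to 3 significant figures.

With no inflow, A dh/dt = −0.00415 √h.
Separate and integrate: 2(√h − √h₀) = −(0.00415/A) t.
t = 2A(√h₀ − √h)/0.00415 = 2·3.39·(√2.14 − √1.18)/0.00415
  = 6.7800 × (1.4629 − 1.0863) / 0.00415 = 615.26 s.

615 s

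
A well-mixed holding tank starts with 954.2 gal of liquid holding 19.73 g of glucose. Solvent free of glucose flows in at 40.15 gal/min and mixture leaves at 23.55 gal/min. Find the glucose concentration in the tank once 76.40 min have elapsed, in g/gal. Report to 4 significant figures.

Let m(t) be the amount of glucose. Volume: V(t) = V₀ + (Q_in − Q_out) t = 954.2 + 16.6000 t; V(76.40) = 2222.44 gal.
No glucose enters, so dm/dt = −Q_out · (m/V).
dm/m = −Q_out dt/(V₀ + 16.6000 t); integrating gives ln(m/m₀) = −(Q_out/(Q_in−Q_out)) ln(V/V₀).
m = m₀ (V₀/V)^(Q_out/(Q_in−Q_out)) = 19.73 × (954.2/2222.44)^(1.41867) = 5.94570 g.
C = m/V = 5.94570/2222.44 = 0.00267530 g/gal.

0.002675 g/gal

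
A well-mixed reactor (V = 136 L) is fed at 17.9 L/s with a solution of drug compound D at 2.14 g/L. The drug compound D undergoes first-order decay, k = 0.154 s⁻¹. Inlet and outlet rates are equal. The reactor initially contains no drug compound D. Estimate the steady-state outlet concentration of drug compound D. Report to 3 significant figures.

0.986 g/L

Species balance: V dC/dt = Q C_in − Q C − k V C.
At steady state: 0 = Q C_in − (Q + kV) C_ss, so C_ss = Q C_in/(Q + kV).
C_ss = 17.9·2.14/(17.9 + 0.154·136) = 38.306/38.844 = 0.98615 g/L.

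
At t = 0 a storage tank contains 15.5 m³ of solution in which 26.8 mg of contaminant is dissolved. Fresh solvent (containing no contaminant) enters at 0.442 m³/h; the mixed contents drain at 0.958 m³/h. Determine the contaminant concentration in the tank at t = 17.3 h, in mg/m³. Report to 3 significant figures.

Total volume: dV/dt = Q_in − Q_out = -0.51600 m³/h, so V(t) = 15.5 − 0.51600 t and V(17.3) = 6.5732 m³.
Species balance (pure solvent in): dm/dt = −Q_out · m/V(t).
dm/m = −Q_out dt/(V₀ − 0.51600 t); integrating gives ln(m/m₀) = −(Q_out/(Q_in−Q_out)) ln(V/V₀).
m = m₀ (V₀/V)^(Q_out/(Q_in−Q_out)) = 26.8 × (15.5/6.5732)^(-1.8566) = 5.4507 mg.
C = m/V = 5.4507/6.5732 = 0.82923 mg/m³.

0.829 mg/m³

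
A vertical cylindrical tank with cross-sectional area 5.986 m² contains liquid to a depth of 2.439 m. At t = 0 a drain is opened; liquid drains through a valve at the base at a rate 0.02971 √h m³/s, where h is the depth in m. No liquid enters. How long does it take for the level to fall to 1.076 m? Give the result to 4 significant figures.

With no inflow, A dh/dt = −0.02971 √h.
Separate and integrate: 2(√h − √h₀) = −(0.02971/A) t.
t = 2A(√h₀ − √h)/0.02971 = 2·5.986·(√2.439 − √1.076)/0.02971
  = 11.9720 × (1.56173 − 1.03730) / 0.02971 = 211.324 s.

211.3 s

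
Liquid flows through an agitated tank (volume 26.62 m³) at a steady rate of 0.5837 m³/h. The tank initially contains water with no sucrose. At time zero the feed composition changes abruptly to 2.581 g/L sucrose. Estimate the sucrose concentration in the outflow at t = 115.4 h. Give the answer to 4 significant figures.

Accumulation = in − out for the solute gives V dC/dt = Q(C_in − C).
Rewrite as dC/dt + C/τ = C_in/τ, τ = V/Q = 45.6056 h.
This is linear first-order; C(t) = C_in + (C₀ − C_in) e^(−t/τ).
C(115.4) = 2.581 + (0 − 2.581)·e^(−115.4/45.6056) = 2.581 + (-2.58100)·0.0796280 = 2.37548 g/L.

2.375 g/L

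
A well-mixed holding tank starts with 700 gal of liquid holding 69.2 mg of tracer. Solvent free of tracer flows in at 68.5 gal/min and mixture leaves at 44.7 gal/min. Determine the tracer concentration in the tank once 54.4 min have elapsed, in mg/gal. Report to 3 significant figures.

0.00485 mg/gal

Total volume: dV/dt = Q_in − Q_out = 23.800 gal/min, so V(t) = 700 + 23.800 t and V(54.4) = 1994.7 gal.
Solute balance: dm/dt = 0 − Q_out C = −Q_out m/V(t).
Separate: dm/m = −Q_out dt/V(t) ⇒ ln(m/m₀) = −(Q_out/(Q_in−Q_out)) ln(V/V₀).
m = m₀ (V₀/V)^(Q_out/(Q_in−Q_out)) = 69.2 × (700/1994.7)^(1.8782) = 9.6817 mg.
C = m/V = 9.6817/1994.7 = 0.0048537 mg/gal.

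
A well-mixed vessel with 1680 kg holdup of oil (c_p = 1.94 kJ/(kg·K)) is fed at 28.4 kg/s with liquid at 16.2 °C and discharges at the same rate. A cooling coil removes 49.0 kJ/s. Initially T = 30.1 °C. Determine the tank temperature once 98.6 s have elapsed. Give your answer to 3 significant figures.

M c_p dT/dt = ṁ c_p (T_in − T) − Q̇.
Rearrange: dT/dt = (T_ss − T)/τ with τ = M/ṁ = 59.155 s and T_ss = T_in − Q̇/(ṁ c_p) = 15.311 °C.
Integrating: T(t) = T_ss + (T₀ − T_ss) e^(−t/τ).
T(98.6) = 15.311 + (14.789)·e^(−98.6/59.155) = 15.311 + (14.789)·0.18885 = 18.104 °C.

18.1 °C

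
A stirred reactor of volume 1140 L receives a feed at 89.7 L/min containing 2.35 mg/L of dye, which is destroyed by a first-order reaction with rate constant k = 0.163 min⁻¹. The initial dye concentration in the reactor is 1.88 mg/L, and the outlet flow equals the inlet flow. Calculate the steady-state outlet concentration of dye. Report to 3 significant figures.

0.765 mg/L

Species balance: V dC/dt = Q C_in − Q C − k V C.
At steady state: 0 = Q C_in − (Q + kV) C_ss, so C_ss = Q C_in/(Q + kV).
C_ss = 89.7·2.35/(89.7 + 0.163·1140) = 210.80/275.52 = 0.76508 mg/L.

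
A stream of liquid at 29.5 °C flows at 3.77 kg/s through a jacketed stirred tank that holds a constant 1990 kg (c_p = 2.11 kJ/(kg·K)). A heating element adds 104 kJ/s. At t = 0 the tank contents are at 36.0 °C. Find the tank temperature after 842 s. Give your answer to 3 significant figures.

Unsteady energy balance on the tank contents: M c_p dT/dt = ṁ c_p (T_in − T) + 104.
τ = M/ṁ = 527.85 s; T_ss = T_in + Q̇/(ṁ c_p) = 29.5 + 104/(3.77·2.11) = 42.574 °C.
T approaches T_ss exponentially: T(t) = T_ss + (T₀ − T_ss) e^(−t/τ).
T(842) = 42.574 + (-6.5740)·e^(−842/527.85) = 42.574 + (-6.5740)·0.20288 = 41.240 °C.

41.2 °C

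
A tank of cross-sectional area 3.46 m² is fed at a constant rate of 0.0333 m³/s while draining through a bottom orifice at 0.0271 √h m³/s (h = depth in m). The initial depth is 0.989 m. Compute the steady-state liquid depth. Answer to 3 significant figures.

1.51 m

Level balance: A dh/dt = 0.0333 − 0.0271 √h. Setting dh/dt = 0:
Q_in = 0.0271 √h_ss ⇒ √h_ss = 0.0333/0.0271 = 1.2288.
h_ss = 1.2288² = 1.5099 m. (Since h₀ = 0.989 m < h_ss, the level will rise toward this value.)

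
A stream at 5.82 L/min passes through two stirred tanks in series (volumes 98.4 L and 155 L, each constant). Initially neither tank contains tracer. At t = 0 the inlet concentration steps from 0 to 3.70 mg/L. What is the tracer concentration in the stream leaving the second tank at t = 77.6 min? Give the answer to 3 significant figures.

Time constants: τᵢ = Vᵢ/Q for each well-mixed tank.
τ₁ = 98.4/5.82 = 16.907 min; τ₂ = 155/5.82 = 26.632 min.
Solving the cascade with C₁(0)=C₂(0)=0 gives C₂(t) = C_in[1 − (τ₁ e^(−t/τ₁) − τ₂ e^(−t/τ₂))/(τ₁ − τ₂)].
At t = 77.6: e^(−t/τ₁) = 0.010155, e^(−t/τ₂) = 0.054272.
C₂ = 3.70·[1 − (16.907·0.010155 − 26.632·0.054272)/(-9.7251)] = 3.70·0.86903 = 3.2154 mg/L.

3.22 mg/L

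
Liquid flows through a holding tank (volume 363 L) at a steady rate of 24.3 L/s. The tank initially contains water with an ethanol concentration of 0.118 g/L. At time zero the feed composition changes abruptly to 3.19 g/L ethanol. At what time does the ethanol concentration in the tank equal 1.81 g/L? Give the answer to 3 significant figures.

Mass balance on the solute (V constant): V dC/dt = Q(C_in − C), so τ = V/Q = 14.938 s.
C(t) = C_in + (C₀ − C_in) e^(−t/τ). Set C = 1.81 and solve for t:
e^(−t/τ) = (C − C_in)/(C₀ − C_in) = (1.81 − 3.19)/(0.118 − 3.19) = 0.44922
t = −τ ln(…) = 14.938 × 0.80025 = 11.954 s.

12.0 s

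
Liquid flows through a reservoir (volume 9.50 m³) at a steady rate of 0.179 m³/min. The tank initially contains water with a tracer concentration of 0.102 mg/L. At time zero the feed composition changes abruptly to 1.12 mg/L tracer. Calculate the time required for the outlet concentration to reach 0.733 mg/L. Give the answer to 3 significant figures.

Species balance: V dC/dt = Q(C_in − C) ⇒ τ = V/Q = 53.073 min.
C(t) = C_in + (C₀ − C_in) e^(−t/τ). Set C = 0.733 and solve for t:
e^(−t/τ) = (C − C_in)/(C₀ − C_in) = (0.733 − 1.12)/(0.102 − 1.12) = 0.38016
t = −τ ln(…) = 53.073 × 0.96717 = 51.330 min.

51.3 min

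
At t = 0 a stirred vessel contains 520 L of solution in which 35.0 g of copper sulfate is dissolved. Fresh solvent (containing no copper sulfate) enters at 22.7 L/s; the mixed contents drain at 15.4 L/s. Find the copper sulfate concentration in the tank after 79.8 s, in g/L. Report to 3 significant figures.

Let m(t) be the amount of copper sulfate. Volume: V(t) = V₀ + (Q_in − Q_out) t = 520 + 7.3000 t; V(79.8) = 1102.5 L.
Solute balance: dm/dt = 0 − Q_out C = −Q_out m/V(t).
Separate: dm/m = −Q_out dt/V(t) ⇒ ln(m/m₀) = −(Q_out/(Q_in−Q_out)) ln(V/V₀).
m = m₀ (V₀/V)^(Q_out/(Q_in−Q_out)) = 35.0 × (520/1102.5)^(2.1096) = 7.1700 g.
C = m/V = 7.1700/1102.5 = 0.0065031 g/L.

0.00650 g/L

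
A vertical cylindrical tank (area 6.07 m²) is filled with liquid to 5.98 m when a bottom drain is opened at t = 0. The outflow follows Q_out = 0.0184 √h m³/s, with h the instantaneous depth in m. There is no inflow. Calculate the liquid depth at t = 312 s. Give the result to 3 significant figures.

3.89 m

A dh/dt = −Q_out = −0.0184 √h.
This is separable: 2 d(√h)/dt = −0.0184/A, so √h = √h₀ − (0.0184/(2A)) t.
√h = √5.98 − 0.0184·312/(2·6.07) = 2.4454 − 0.47288 = 1.9725.
h = 1.9725² = 3.8908 m.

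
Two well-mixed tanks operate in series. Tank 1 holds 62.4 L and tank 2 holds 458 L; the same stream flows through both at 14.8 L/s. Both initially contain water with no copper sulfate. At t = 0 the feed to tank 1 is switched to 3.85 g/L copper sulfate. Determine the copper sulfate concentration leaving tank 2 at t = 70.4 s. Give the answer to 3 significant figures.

Time constants: τᵢ = Vᵢ/Q for each well-mixed tank.
τ₁ = 62.4/14.8 = 4.2162 s; τ₂ = 458/14.8 = 30.946 s.
Solving the cascade with C₁(0)=C₂(0)=0 gives C₂(t) = C_in[1 − (τ₁ e^(−t/τ₁) − τ₂ e^(−t/τ₂))/(τ₁ − τ₂)].
At t = 70.4: e^(−t/τ₁) = 5.6027e-08, e^(−t/τ₂) = 0.10280.
C₂ = 3.85·[1 − (4.2162·5.6027e-08 − 30.946·0.10280)/(-26.730)] = 3.85·0.88098 = 3.3918 g/L.

3.39 g/L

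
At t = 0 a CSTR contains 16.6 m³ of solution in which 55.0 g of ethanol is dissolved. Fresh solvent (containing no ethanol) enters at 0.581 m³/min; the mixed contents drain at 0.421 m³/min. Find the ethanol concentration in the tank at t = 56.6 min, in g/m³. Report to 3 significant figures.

0.682 g/m³

Total volume: dV/dt = Q_in − Q_out = 0.16000 m³/min, so V(t) = 16.6 + 0.16000 t and V(56.6) = 25.656 m³.
Species balance (pure solvent in): dm/dt = −Q_out · m/V(t).
Separate: dm/m = −Q_out dt/V(t) ⇒ ln(m/m₀) = −(Q_out/(Q_in−Q_out)) ln(V/V₀).
m = m₀ (V₀/V)^(Q_out/(Q_in−Q_out)) = 55.0 × (16.6/25.656)^(2.6313) = 17.492 g.
C = m/V = 17.492/25.656 = 0.68180 g/m³.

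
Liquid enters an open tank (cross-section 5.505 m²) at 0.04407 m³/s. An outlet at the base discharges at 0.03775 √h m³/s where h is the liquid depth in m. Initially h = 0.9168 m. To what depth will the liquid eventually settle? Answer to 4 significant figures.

Mass balance (ρ constant): A dh/dt = Q_in − 0.03775 √h. At steady state dh/dt = 0:
Q_in = 0.03775 √h_ss ⇒ √h_ss = 0.04407/0.03775 = 1.16742.
h_ss = 1.16742² = 1.36286 m. (Since h₀ = 0.9168 m < h_ss, the level will rise toward this value.)

1.363 m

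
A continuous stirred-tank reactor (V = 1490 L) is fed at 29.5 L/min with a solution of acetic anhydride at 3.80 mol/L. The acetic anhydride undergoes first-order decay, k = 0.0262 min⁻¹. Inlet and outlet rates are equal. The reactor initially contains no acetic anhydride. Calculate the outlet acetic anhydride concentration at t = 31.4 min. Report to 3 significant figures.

Species balance: V dC/dt = Q C_in − Q C − k V C.
dC/dt = (Q/V) C_in − (Q/V + k) C; effective rate a = Q/V + k = 0.019799 + 0.0262 = 0.045999 min⁻¹.
C_ss = Q C_in/(Q + kV) = 1.6356 mol/L; C(t) = C_ss + (C₀ − C_ss) e^(−a t).
C(31.4) = 1.6356 + (-1.6356)·e^(−0.045999·31.4) = 1.6356 + (-1.6356)·0.23590 = 1.2498 mol/L.

1.25 mol/L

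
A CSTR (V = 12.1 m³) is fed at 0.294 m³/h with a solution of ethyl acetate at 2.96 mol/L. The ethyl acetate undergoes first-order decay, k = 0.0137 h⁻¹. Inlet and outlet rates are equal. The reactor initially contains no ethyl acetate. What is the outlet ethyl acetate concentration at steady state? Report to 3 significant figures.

Species balance: V dC/dt = Q C_in − Q C − k V C.
At steady state: 0 = Q C_in − (Q + kV) C_ss, so C_ss = Q C_in/(Q + kV).
C_ss = 0.294·2.96/(0.294 + 0.0137·12.1) = 0.87024/0.45977 = 1.8928 mol/L.

1.89 mol/L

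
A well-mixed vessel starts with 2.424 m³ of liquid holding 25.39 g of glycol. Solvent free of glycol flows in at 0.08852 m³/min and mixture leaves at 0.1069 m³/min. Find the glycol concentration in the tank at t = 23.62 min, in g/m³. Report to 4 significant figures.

4.049 g/m³

Total volume: dV/dt = Q_in − Q_out = -0.0183800 m³/min, so V(t) = 2.424 − 0.0183800 t and V(23.62) = 1.98986 m³.
Solute balance: dm/dt = 0 − Q_out C = −Q_out m/V(t).
Separate: dm/m = −Q_out dt/V(t) ⇒ ln(m/m₀) = −(Q_out/(Q_in−Q_out)) ln(V/V₀).
m = m₀ (V₀/V)^(Q_out/(Q_in−Q_out)) = 25.39 × (2.424/1.98986)^(-5.81610) = 8.05693 g.
C = m/V = 8.05693/1.98986 = 4.04898 g/m³.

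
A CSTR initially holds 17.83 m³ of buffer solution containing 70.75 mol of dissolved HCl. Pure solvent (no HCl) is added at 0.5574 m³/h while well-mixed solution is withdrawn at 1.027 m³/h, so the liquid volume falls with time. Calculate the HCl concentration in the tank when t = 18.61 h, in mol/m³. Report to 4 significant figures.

Total volume: dV/dt = Q_in − Q_out = -0.469600 m³/h, so V(t) = 17.83 − 0.469600 t and V(18.61) = 9.09074 m³.
No HCl enters, so dm/dt = −Q_out · (m/V).
dm/m = −Q_out dt/(V₀ − 0.469600 t); integrating gives ln(m/m₀) = −(Q_out/(Q_in−Q_out)) ln(V/V₀).
m = m₀ (V₀/V)^(Q_out/(Q_in−Q_out)) = 70.75 × (17.83/9.09074)^(-2.18697) = 16.2153 mol.
C = m/V = 16.2153/9.09074 = 1.78371 mol/m³.

1.784 mol/m³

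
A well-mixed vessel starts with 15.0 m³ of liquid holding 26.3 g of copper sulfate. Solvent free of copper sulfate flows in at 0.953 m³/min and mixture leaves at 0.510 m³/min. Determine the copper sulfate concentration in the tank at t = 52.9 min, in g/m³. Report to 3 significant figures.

Total volume: dV/dt = Q_in − Q_out = 0.44300 m³/min, so V(t) = 15.0 + 0.44300 t and V(52.9) = 38.435 m³.
No copper sulfate enters, so dm/dt = −Q_out · (m/V).
dm/m = −Q_out dt/(V₀ + 0.44300 t); integrating gives ln(m/m₀) = −(Q_out/(Q_in−Q_out)) ln(V/V₀).
m = m₀ (V₀/V)^(Q_out/(Q_in−Q_out)) = 26.3 × (15.0/38.435)^(1.1512) = 8.9027 g.
C = m/V = 8.9027/38.435 = 0.23163 g/m³.

0.232 g/m³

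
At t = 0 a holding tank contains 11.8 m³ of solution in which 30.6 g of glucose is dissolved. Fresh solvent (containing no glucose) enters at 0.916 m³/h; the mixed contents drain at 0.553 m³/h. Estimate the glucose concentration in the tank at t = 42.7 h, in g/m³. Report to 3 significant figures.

0.312 g/m³

Let m(t) be the amount of glucose. Volume: V(t) = V₀ + (Q_in − Q_out) t = 11.8 + 0.36300 t; V(42.7) = 27.300 m³.
No glucose enters, so dm/dt = −Q_out · (m/V).
dm/m = −Q_out dt/(V₀ + 0.36300 t); integrating gives ln(m/m₀) = −(Q_out/(Q_in−Q_out)) ln(V/V₀).
m = m₀ (V₀/V)^(Q_out/(Q_in−Q_out)) = 30.6 × (11.8/27.300)^(1.5234) = 8.5264 g.
C = m/V = 8.5264/27.300 = 0.31232 g/m³.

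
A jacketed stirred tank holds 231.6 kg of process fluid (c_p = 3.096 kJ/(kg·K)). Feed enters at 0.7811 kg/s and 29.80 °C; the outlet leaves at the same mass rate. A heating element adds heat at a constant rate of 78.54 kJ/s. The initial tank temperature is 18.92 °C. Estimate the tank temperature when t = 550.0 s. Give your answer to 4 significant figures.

55.49 °C

First-law balance (no shaft work): M c_p dT/dt = ṁ c_p (T_in − T) + 78.54.
τ = M/ṁ = 296.505 s; T_ss = T_in + Q̇/(ṁ c_p) = 29.80 + 78.54/(0.7811·3.096) = 62.2776 °C.
Integrating: T(t) = T_ss + (T₀ − T_ss) e^(−t/τ).
T(550.0) = 62.2776 + (-43.3576)·e^(−550.0/296.505) = 62.2776 + (-43.3576)·0.156462 = 55.4938 °C.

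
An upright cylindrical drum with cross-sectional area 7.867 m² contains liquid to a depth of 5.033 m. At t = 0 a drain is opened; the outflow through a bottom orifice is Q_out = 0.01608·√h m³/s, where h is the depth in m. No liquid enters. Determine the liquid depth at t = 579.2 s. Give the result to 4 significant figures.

Unsteady balance on liquid volume: A dh/dt = −0.01608 √h.
∫ h^(−1/2) dh = −(0.01608/A) ∫ dt, giving 2√h = 2√h₀ − (0.01608/A) t.
√h = √5.033 − 0.01608·579.2/(2·7.867) = 2.24343 − 0.591937 = 1.65150.
h = 1.65150² = 2.72745 m.

2.727 m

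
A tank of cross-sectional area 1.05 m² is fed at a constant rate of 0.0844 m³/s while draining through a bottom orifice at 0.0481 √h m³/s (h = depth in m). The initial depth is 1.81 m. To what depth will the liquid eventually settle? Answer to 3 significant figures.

3.08 m

A dh/dt = Q_in − 0.0481 √h. Steady state requires inflow = outflow:
Q_in = 0.0481 √h_ss ⇒ √h_ss = 0.0844/0.0481 = 1.7547.
h_ss = 1.7547² = 3.0789 m. (Since h₀ = 1.81 m < h_ss, the level will rise toward this value.)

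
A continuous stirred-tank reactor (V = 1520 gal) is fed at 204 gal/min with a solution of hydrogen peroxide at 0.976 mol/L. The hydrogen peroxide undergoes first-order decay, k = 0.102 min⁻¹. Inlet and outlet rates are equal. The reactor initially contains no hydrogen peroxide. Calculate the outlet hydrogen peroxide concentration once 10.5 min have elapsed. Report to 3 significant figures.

V dC/dt = Q(C_in − C) − k V C.
This is linear with rate a = Q/V + k = 0.23621 min⁻¹.
C_ss = Q C_in/(Q + kV) = 0.55455 mol/L; C(t) = C_ss + (C₀ − C_ss) e^(−a t).
C(10.5) = 0.55455 + (-0.55455)·e^(−0.23621·10.5) = 0.55455 + (-0.55455)·0.083726 = 0.50812 mol/L.

0.508 mol/L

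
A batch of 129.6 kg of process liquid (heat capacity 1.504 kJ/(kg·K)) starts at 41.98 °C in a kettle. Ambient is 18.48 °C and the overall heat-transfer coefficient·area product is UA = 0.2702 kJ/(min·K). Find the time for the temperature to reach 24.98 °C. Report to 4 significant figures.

927.1 min

M c_p dT/dt = −UA(T − T_amb).
τ = M c_p/UA = 721.386 min; T_ss = T_amb = 18.4800 °C.
T(t) = T_ss + (T₀ − T_ss)e^(−t/τ); set T = 24.98:
t = −τ ln[(T − T_ss)/(T₀ − T_ss)] = −721.386 · ln(0.276596) = 927.124 min.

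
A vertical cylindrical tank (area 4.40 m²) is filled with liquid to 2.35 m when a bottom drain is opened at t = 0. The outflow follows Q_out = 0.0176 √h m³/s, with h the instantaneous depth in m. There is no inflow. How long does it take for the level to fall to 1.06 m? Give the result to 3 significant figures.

252 s

Volume balance on the tank: A dh/dt = −0.0176 √h.
Separate and integrate: 2(√h − √h₀) = −(0.0176/A) t.
t = 2A(√h₀ − √h)/0.0176 = 2·4.40·(√2.35 − √1.06)/0.0176
  = 8.8000 × (1.5330 − 1.0296) / 0.0176 = 251.70 s.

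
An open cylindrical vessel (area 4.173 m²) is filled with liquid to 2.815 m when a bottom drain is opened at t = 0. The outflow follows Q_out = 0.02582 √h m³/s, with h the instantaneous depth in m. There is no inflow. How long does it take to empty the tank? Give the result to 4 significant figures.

542.3 s

With no inflow, A dh/dt = −0.02582 √h.
∫ h^(−1/2) dh = −(0.02582/A) ∫ dt, giving 2√h = 2√h₀ − (0.02582/A) t.
Tank is empty when √h = 0: t_empty = 2A√h₀/0.02582.
t_empty = 2·4.173·√2.815/0.02582 = 8.34600·1.67780/0.02582 = 542.327 s.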